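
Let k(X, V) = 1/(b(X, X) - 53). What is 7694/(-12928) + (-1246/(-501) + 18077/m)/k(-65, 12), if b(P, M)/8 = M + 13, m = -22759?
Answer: -58557500237765/73704202176 ≈ -794.49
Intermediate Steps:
b(P, M) = 104 + 8*M (b(P, M) = 8*(M + 13) = 8*(13 + M) = 104 + 8*M)
k(X, V) = 1/(51 + 8*X) (k(X, V) = 1/((104 + 8*X) - 53) = 1/(51 + 8*X))
7694/(-12928) + (-1246/(-501) + 18077/m)/k(-65, 12) = 7694/(-12928) + (-1246/(-501) + 18077/(-22759))/(1/(51 + 8*(-65))) = 7694*(-1/12928) + (-1246*(-1/501) + 18077*(-1/22759))/(1/(51 - 520)) = -3847/6464 + (1246/501 - 18077/22759)/(1/(-469)) = -3847/6464 + 19301137/(11402259*(-1/469)) = -3847/6464 + (19301137/11402259)*(-469) = -3847/6464 - 9052233253/11402259 = -58557500237765/73704202176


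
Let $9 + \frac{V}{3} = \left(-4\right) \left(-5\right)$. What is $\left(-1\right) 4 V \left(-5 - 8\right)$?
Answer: $1716$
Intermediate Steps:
$V = 33$ ($V = -27 + 3 \left(\left(-4\right) \left(-5\right)\right) = -27 + 3 \cdot 20 = -27 + 60 = 33$)
$\left(-1\right) 4 V \left(-5 - 8\right) = \left(-1\right) 4 \cdot 33 \left(-5 - 8\right) = \left(-4\right) 33 \left(-13\right) = \left(-132\right) \left(-13\right) = 1716$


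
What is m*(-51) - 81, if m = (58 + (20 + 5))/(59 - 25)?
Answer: -411/2 ≈ -205.50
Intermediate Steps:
m = 83/34 (m = (58 + 25)/34 = 83*(1/34) = 83/34 ≈ 2.4412)
m*(-51) - 81 = (83/34)*(-51) - 81 = -249/2 - 81 = -411/2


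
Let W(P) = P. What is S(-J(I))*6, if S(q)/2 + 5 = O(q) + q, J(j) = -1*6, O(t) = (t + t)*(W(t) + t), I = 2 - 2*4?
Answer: 1740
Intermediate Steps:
I = -6 (I = 2 - 8 = -6)
O(t) = 4*t**2 (O(t) = (t + t)*(t + t) = (2*t)*(2*t) = 4*t**2)
J(j) = -6
S(q) = -10 + 2*q + 8*q**2 (S(q) = -10 + 2*(4*q**2 + q) = -10 + 2*(q + 4*q**2) = -10 + (2*q + 8*q**2) = -10 + 2*q + 8*q**2)
S(-J(I))*6 = (-10 + 2*(-1*(-6)) + 8*(-1*(-6))**2)*6 = (-10 + 2*6 + 8*6**2)*6 = (-10 + 12 + 8*36)*6 = (-10 + 12 + 288)*6 = 290*6 = 1740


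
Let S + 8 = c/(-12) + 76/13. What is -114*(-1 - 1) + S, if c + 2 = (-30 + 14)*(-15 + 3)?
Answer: 16381/78 ≈ 210.01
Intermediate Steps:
c = 190 (c = -2 + (-30 + 14)*(-15 + 3) = -2 - 16*(-12) = -2 + 192 = 190)
S = -1403/78 (S = -8 + (190/(-12) + 76/13) = -8 + (190*(-1/12) + 76*(1/13)) = -8 + (-95/6 + 76/13) = -8 - 779/78 = -1403/78 ≈ -17.987)
-114*(-1 - 1) + S = -114*(-1 - 1) - 1403/78 = -(-228) - 1403/78 = -114*(-2) - 1403/78 = 228 - 1403/78 = 16381/78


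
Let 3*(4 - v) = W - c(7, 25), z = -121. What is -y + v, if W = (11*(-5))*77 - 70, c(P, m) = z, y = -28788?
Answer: 90560/3 ≈ 30187.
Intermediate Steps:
c(P, m) = -121
W = -4305 (W = -55*77 - 70 = -4235 - 70 = -4305)
v = 4196/3 (v = 4 - (-4305 - 1*(-121))/3 = 4 - (-4305 + 121)/3 = 4 - ⅓*(-4184) = 4 + 4184/3 = 4196/3 ≈ 1398.7)
-y + v = -1*(-28788) + 4196/3 = 28788 + 4196/3 = 90560/3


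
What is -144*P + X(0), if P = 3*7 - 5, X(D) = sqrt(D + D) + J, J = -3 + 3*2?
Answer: -2301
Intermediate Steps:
J = 3 (J = -3 + 6 = 3)
X(D) = 3 + sqrt(2)*sqrt(D) (X(D) = sqrt(D + D) + 3 = sqrt(2*D) + 3 = sqrt(2)*sqrt(D) + 3 = 3 + sqrt(2)*sqrt(D))
P = 16 (P = 21 - 5 = 16)
-144*P + X(0) = -144*16 + (3 + sqrt(2)*sqrt(0)) = -2304 + (3 + sqrt(2)*0) = -2304 + (3 + 0) = -2304 + 3 = -2301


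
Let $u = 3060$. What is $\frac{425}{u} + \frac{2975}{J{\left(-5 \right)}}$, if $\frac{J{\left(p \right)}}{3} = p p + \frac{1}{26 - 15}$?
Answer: $\frac{8210}{207} \approx 39.662$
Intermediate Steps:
$J{\left(p \right)} = \frac{3}{11} + 3 p^{2}$ ($J{\left(p \right)} = 3 \left(p p + \frac{1}{26 - 15}\right) = 3 \left(p^{2} + \frac{1}{11}\right) = 3 \left(\frac{1}{11} + p^{2}\right) = \frac{3}{11} + 3 p^{2}$)
$\frac{425}{u} + \frac{2975}{J{\left(-5 \right)}} = \frac{425}{3060} + \frac{2975}{\frac{3}{11} + 3 \left(-5\right)^{2}} = 425 \cdot \frac{1}{3060} + \frac{2975}{\frac{3}{11} + 3 \cdot 25} = \frac{5}{36} + \frac{2975}{\frac{3}{11} + 75} = \frac{5}{36} + \frac{2975}{\frac{828}{11}} = \frac{5}{36} + 2975 \cdot \frac{11}{828} = \frac{5}{36} + \frac{32725}{828} = \frac{8210}{207}$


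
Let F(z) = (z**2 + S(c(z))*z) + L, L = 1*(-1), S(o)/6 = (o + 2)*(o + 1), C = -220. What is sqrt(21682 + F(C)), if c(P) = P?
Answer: I*sqrt(62949359) ≈ 7934.1*I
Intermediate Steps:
S(o) = 6*(1 + o)*(2 + o) (S(o) = 6*((o + 2)*(o + 1)) = 6*((2 + o)*(1 + o)) = 6*((1 + o)*(2 + o)) = 6*(1 + o)*(2 + o))
L = -1
F(z) = -1 + z**2 + z*(12 + 6*z**2 + 18*z) (F(z) = (z**2 + (12 + 6*z**2 + 18*z)*z) - 1 = (z**2 + z*(12 + 6*z**2 + 18*z)) - 1 = -1 + z**2 + z*(12 + 6*z**2 + 18*z))
sqrt(21682 + F(C)) = sqrt(21682 + (-1 + 6*(-220)**3 + 12*(-220) + 19*(-220)**2)) = sqrt(21682 + (-1 + 6*(-10648000) - 2640 + 19*48400)) = sqrt(21682 + (-1 - 63888000 - 2640 + 919600)) = sqrt(21682 - 62971041) = sqrt(-62949359) = I*sqrt(62949359)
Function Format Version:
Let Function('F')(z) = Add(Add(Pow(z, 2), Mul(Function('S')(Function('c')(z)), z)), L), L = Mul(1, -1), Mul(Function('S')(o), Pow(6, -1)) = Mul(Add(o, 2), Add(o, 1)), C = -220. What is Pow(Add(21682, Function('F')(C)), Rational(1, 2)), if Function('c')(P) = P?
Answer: Mul(I, Pow(62949359, Rational(1, 2))) ≈ Mul(7934.1, I)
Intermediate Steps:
Function('S')(o) = Mul(6, Add(1, o), Add(2, o)) (Function('S')(o) = Mul(6, Mul(Add(o, 2), Add(o, 1))) = Mul(6, Mul(Add(2, o), Add(1, o))) = Mul(6, Mul(Add(1, o), Add(2, o))) = Mul(6, Add(1, o), Add(2, o)))
L = -1
Function('F')(z) = Add(-1, Pow(z, 2), Mul(z, Add(12, Mul(6, Pow(z, 2)), Mul(18, z)))) (Function('F')(z) = Add(Add(Pow(z, 2), Mul(Add(12, Mul(6, Pow(z, 2)), Mul(18, z)), z)), -1) = Add(Add(Pow(z, 2), Mul(z, Add(12, Mul(6, Pow(z, 2)), Mul(18, z)))), -1) = Add(-1, Pow(z, 2), Mul(z, Add(12, Mul(6, Pow(z, 2)), Mul(18, z)))))
Pow(Add(21682, Function('F')(C)), Rational(1, 2)) = Pow(Add(21682, Add(-1, Mul(6, Pow(-220, 3)), Mul(12, -220), Mul(19, Pow(-220, 2)))), Rational(1, 2)) = Pow(Add(21682, Add(-1, Mul(6, -10648000), -2640, Mul(19, 48400))), Rational(1, 2)) = Pow(Add(21682, Add(-1, -63888000, -2640, 919600)), Rational(1, 2)) = Pow(Add(21682, -62971041), Rational(1, 2)) = Pow(-62949359, Rational(1, 2)) = Mul(I, Pow(62949359, Rational(1, 2)))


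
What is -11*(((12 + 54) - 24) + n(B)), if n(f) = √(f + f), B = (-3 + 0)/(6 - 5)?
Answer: -462 - 11*I*√6 ≈ -462.0 - 26.944*I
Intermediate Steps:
B = -3 (B = -3/1 = -3*1 = -3)
n(f) = √2*√f (n(f) = √(2*f) = √2*√f)
-11*(((12 + 54) - 24) + n(B)) = -11*(((12 + 54) - 24) + √2*√(-3)) = -11*((66 - 24) + √2*(I*√3)) = -11*(42 + I*√6) = -462 - 11*I*√6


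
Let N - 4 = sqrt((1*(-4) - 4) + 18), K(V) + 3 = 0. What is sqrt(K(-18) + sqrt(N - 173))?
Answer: sqrt(-3 + sqrt(-169 + sqrt(10))) ≈ 2.2608 + 2.848*I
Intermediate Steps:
K(V) = -3 (K(V) = -3 + 0 = -3)
N = 4 + sqrt(10) (N = 4 + sqrt((1*(-4) - 4) + 18) = 4 + sqrt((-4 - 4) + 18) = 4 + sqrt(-8 + 18) = 4 + sqrt(10) ≈ 7.1623)
sqrt(K(-18) + sqrt(N - 173)) = sqrt(-3 + sqrt((4 + sqrt(10)) - 173)) = sqrt(-3 + sqrt(-169 + sqrt(10)))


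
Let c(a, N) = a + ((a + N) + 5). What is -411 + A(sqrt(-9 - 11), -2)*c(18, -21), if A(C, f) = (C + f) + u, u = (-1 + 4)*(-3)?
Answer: -631 + 40*I*sqrt(5) ≈ -631.0 + 89.443*I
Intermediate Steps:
u = -9 (u = 3*(-3) = -9)
c(a, N) = 5 + N + 2*a (c(a, N) = a + ((N + a) + 5) = a + (5 + N + a) = 5 + N + 2*a)
A(C, f) = -9 + C + f (A(C, f) = (C + f) - 9 = -9 + C + f)
-411 + A(sqrt(-9 - 11), -2)*c(18, -21) = -411 + (-9 + sqrt(-9 - 11) - 2)*(5 - 21 + 2*18) = -411 + (-9 + sqrt(-20) - 2)*(5 - 21 + 36) = -411 + (-9 + 2*I*sqrt(5) - 2)*20 = -411 + (-11 + 2*I*sqrt(5))*20 = -411 + (-220 + 40*I*sqrt(5)) = -631 + 40*I*sqrt(5)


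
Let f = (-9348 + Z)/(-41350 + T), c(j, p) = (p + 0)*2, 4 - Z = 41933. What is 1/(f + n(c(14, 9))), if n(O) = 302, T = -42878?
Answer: 84228/25488133 ≈ 0.0033046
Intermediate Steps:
Z = -41929 (Z = 4 - 1*41933 = 4 - 41933 = -41929)
c(j, p) = 2*p (c(j, p) = p*2 = 2*p)
f = 51277/84228 (f = (-9348 - 41929)/(-41350 - 42878) = -51277/(-84228) = -51277*(-1/84228) = 51277/84228 ≈ 0.60879)
1/(f + n(c(14, 9))) = 1/(51277/84228 + 302) = 1/(25488133/84228) = 84228/25488133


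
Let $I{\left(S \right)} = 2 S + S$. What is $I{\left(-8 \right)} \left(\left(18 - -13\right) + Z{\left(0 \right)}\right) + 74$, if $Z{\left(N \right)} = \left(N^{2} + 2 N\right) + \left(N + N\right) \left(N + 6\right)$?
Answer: $-670$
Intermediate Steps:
$Z{\left(N \right)} = N^{2} + 2 N + 2 N \left(6 + N\right)$ ($Z{\left(N \right)} = \left(N^{2} + 2 N\right) + 2 N \left(6 + N\right) = N^{2} + 2 N + 2 N \left(6 + N\right)$)
$I{\left(S \right)} = 3 S$
$I{\left(-8 \right)} \left(\left(18 - -13\right) + Z{\left(0 \right)}\right) + 74 = 3 \left(-8\right) \left(\left(18 - -13\right) + 0 \left(14 + 3 \cdot 0\right)\right) + 74 = - 24 \left(\left(18 + 13\right) + 0 \left(14 + 0\right)\right) + 74 = - 24 \left(31 + 0 \cdot 14\right) + 74 = - 24 \left(31 + 0\right) + 74 = \left(-24\right) 31 + 74 = -744 + 74 = -670$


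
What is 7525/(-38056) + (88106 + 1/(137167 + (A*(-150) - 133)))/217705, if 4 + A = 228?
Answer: 17736157017703/85694877440232 ≈ 0.20697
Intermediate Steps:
A = 224 (A = -4 + 228 = 224)
7525/(-38056) + (88106 + 1/(137167 + (A*(-150) - 133)))/217705 = 7525/(-38056) + (88106 + 1/(137167 + (224*(-150) - 133)))/217705 = 7525*(-1/38056) + (88106 + 1/(137167 + (-33600 - 133)))*(1/217705) = -7525/38056 + (88106 + 1/(137167 - 33733))*(1/217705) = -7525/38056 + (88106 + 1/103434)*(1/217705) = -7525/38056 + (9113156005/103434)*(1/217705) = -7525/38056 + 1822631201/4503619794 = 17736157017703/85694877440232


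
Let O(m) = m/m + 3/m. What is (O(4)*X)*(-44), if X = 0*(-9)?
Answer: 0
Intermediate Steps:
X = 0
O(m) = 1 + 3/m
(O(4)*X)*(-44) = (((3 + 4)/4)*0)*(-44) = (((1/4)*7)*0)*(-44) = ((7/4)*0)*(-44) = 0*(-44) = 0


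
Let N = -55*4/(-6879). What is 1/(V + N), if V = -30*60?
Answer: -6879/12381980 ≈ -0.00055557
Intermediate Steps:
V = -1800
N = 220/6879 (N = -220*(-1/6879) = 220/6879 ≈ 0.031981)
1/(V + N) = 1/(-1800 + 220/6879) = 1/(-12381980/6879) = -6879/12381980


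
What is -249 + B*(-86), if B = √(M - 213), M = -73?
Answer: -249 - 86*I*√286 ≈ -249.0 - 1454.4*I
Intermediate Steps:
B = I*√286 (B = √(-73 - 213) = √(-286) = I*√286 ≈ 16.912*I)
-249 + B*(-86) = -249 + (I*√286)*(-86) = -249 - 86*I*√286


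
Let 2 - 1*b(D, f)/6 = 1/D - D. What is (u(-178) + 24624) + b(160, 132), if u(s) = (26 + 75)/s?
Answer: 182239213/7120 ≈ 25595.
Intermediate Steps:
b(D, f) = 12 - 6/D + 6*D (b(D, f) = 12 - 6*(1/D - D) = 12 + (-6/D + 6*D) = 12 - 6/D + 6*D)
u(s) = 101/s
(u(-178) + 24624) + b(160, 132) = (101/(-178) + 24624) + (12 - 6/160 + 6*160) = (101*(-1/178) + 24624) + (12 - 6*1/160 + 960) = (-101/178 + 24624) + (12 - 3/80 + 960) = 4382971/178 + 77757/80 = 182239213/7120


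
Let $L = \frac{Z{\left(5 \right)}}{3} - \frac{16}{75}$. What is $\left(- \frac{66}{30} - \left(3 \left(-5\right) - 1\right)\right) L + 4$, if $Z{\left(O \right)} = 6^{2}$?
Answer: $\frac{20832}{125} \approx 166.66$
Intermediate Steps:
$Z{\left(O \right)} = 36$
$L = \frac{884}{75}$ ($L = \frac{36}{3} - \frac{16}{75} = 36 \cdot \frac{1}{3} - \frac{16}{75} = 12 - \frac{16}{75} = \frac{884}{75} \approx 11.787$)
$\left(- \frac{66}{30} - \left(3 \left(-5\right) - 1\right)\right) L + 4 = \left(- \frac{66}{30} - \left(3 \left(-5\right) - 1\right)\right) \frac{884}{75} + 4 = \left(\left(-66\right) \frac{1}{30} - \left(-15 - 1\right)\right) \frac{884}{75} + 4 = \left(- \frac{11}{5} - -16\right) \frac{884}{75} + 4 = \left(- \frac{11}{5} + 16\right) \frac{884}{75} + 4 = \frac{69}{5} \cdot \frac{884}{75} + 4 = \frac{20332}{125} + 4 = \frac{20832}{125}$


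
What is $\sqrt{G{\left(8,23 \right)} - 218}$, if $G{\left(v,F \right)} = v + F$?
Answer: $i \sqrt{187} \approx 13.675 i$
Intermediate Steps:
$G{\left(v,F \right)} = F + v$
$\sqrt{G{\left(8,23 \right)} - 218} = \sqrt{\left(23 + 8\right) - 218} = \sqrt{31 - 218} = \sqrt{-187} = i \sqrt{187}$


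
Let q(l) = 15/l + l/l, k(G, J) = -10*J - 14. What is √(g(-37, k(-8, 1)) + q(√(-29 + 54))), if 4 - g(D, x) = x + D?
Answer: √69 ≈ 8.3066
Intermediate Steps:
k(G, J) = -14 - 10*J
q(l) = 1 + 15/l (q(l) = 15/l + 1 = 1 + 15/l)
g(D, x) = 4 - D - x (g(D, x) = 4 - (x + D) = 4 - (D + x) = 4 + (-D - x) = 4 - D - x)
√(g(-37, k(-8, 1)) + q(√(-29 + 54))) = √((4 - 1*(-37) - (-14 - 10*1)) + (15 + √(-29 + 54))/(√(-29 + 54))) = √((4 + 37 - (-14 - 10)) + (15 + √25)/(√25)) = √((4 + 37 - 1*(-24)) + (15 + 5)/5) = √((4 + 37 + 24) + (⅕)*20) = √(65 + 4) = √69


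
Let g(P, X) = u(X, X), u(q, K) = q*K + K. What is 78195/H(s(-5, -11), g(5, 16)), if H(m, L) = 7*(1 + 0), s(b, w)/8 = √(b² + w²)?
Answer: 78195/7 ≈ 11171.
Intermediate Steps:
u(q, K) = K + K*q (u(q, K) = K*q + K = K + K*q)
g(P, X) = X*(1 + X)
s(b, w) = 8*√(b² + w²)
H(m, L) = 7 (H(m, L) = 7*1 = 7)
78195/H(s(-5, -11), g(5, 16)) = 78195/7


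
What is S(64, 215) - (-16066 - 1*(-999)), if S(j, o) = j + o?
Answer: 15346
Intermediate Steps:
S(64, 215) - (-16066 - 1*(-999)) = (64 + 215) - (-16066 - 1*(-999)) = 279 - (-16066 + 999) = 279 - 1*(-15067) = 279 + 15067 = 15346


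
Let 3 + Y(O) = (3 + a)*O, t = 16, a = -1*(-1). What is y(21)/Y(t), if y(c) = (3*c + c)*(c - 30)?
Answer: -756/61 ≈ -12.393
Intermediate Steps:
y(c) = 4*c*(-30 + c) (y(c) = (4*c)*(-30 + c) = 4*c*(-30 + c))
a = 1
Y(O) = -3 + 4*O (Y(O) = -3 + (3 + 1)*O = -3 + 4*O)
y(21)/Y(t) = (4*21*(-30 + 21))/(-3 + 4*16) = (4*21*(-9))/(-3 + 64) = -756/61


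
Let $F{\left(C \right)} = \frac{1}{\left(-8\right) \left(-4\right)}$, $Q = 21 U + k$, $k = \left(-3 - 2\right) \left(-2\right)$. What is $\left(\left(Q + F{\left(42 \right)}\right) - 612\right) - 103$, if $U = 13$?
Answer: $- \frac{13823}{32} \approx -431.97$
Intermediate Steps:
$k = 10$ ($k = \left(-5\right) \left(-2\right) = 10$)
$Q = 283$ ($Q = 21 \cdot 13 + 10 = 273 + 10 = 283$)
$F{\left(C \right)} = \frac{1}{32}$
$\left(\left(Q + F{\left(42 \right)}\right) - 612\right) - 103 = \left(\left(283 + \frac{1}{32}\right) - 612\right) - 103 = \left(\frac{9057}{32} - 612\right) - 103 = - \frac{10527}{32} - 103 = - \frac{13823}{32}$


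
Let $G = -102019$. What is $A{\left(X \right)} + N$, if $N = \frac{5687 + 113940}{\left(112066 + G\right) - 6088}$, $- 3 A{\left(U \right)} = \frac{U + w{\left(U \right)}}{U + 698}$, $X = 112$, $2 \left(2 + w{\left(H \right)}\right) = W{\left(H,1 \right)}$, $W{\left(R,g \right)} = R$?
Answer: $\frac{145018208}{4810185} \approx 30.148$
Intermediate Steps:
$w{\left(H \right)} = -2 + \frac{H}{2}$
$A{\left(U \right)} = - \frac{-2 + \frac{3 U}{2}}{3 \left(698 + U\right)}$ ($A{\left(U \right)} = - \frac{\left(U + \left(-2 + \frac{U}{2}\right)\right) \frac{1}{U + 698}}{3} = - \frac{\left(-2 + \frac{3 U}{2}\right) \frac{1}{698 + U}}{3} = - \frac{\frac{1}{698 + U} \left(-2 + \frac{3 U}{2}\right)}{3} = - \frac{-2 + \frac{3 U}{2}}{3 \left(698 + U\right)}$)
$N = \frac{119627}{3959}$ ($N = \frac{5687 + 113940}{\left(112066 - 102019\right) - 6088} = \frac{119627}{10047 - 6088} = \frac{119627}{3959} \approx 30.216$)
$A{\left(X \right)} + N = \frac{4 - 336}{6 \left(698 + 112\right)} + \frac{119627}{3959} = \frac{4 - 336}{6 \cdot 810} + \frac{119627}{3959} = \frac{1}{6} \cdot \frac{1}{810} \left(-332\right) + \frac{119627}{3959} = - \frac{83}{1215} + \frac{119627}{3959} = \frac{145018208}{4810185}$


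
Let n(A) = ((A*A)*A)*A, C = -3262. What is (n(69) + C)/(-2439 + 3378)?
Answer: 22663859/939 ≈ 24136.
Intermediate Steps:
n(A) = A⁴ (n(A) = (A²*A)*A = A³*A = A⁴)
(n(69) + C)/(-2439 + 3378) = (69⁴ - 3262)/(-2439 + 3378) = (22667121 - 3262)/939 = 22663859*(1/939) = 22663859/939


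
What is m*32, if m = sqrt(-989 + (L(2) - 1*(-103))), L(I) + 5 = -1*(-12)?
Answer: 32*I*sqrt(879) ≈ 948.73*I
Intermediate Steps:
L(I) = 7 (L(I) = -5 - 1*(-12) = -5 + 12 = 7)
m = I*sqrt(879) (m = sqrt(-989 + (7 - 1*(-103))) = sqrt(-989 + (7 + 103)) = sqrt(-989 + 110) = sqrt(-879) = I*sqrt(879) ≈ 29.648*I)
m*32 = (I*sqrt(879))*32 = 32*I*sqrt(879)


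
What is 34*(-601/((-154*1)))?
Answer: 10217/77 ≈ 132.69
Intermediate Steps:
34*(-601/((-154*1))) = 34*(-601/(-154)) = 34*(-601*(-1/154)) = 34*(601/154) = 10217/77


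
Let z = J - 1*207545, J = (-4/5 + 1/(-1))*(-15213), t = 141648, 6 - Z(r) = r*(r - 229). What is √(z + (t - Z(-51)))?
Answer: I*√605990/5 ≈ 155.69*I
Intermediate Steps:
Z(r) = 6 - r*(-229 + r) (Z(r) = 6 - r*(r - 229) = 6 - r*(-229 + r))
J = 136917/5 (J = (-4*⅕ + 1*(-1))*(-15213) = (-⅘ - 1)*(-15213) = -9/5*(-15213) = 136917/5 ≈ 27383.)
z = -900808/5 (z = 136917/5 - 1*207545 = 136917/5 - 207545 = -900808/5 ≈ -1.8016e+5)
√(z + (t - Z(-51))) = √(-900808/5 + (141648 - (6 - 1*(-51)² + 229*(-51)))) = √(-900808/5 + (141648 - (6 - 1*2601 - 11679))) = √(-900808/5 + (141648 - (6 - 2601 - 11679))) = √(-900808/5 + (141648 - 1*(-14274))) = √(-900808/5 + (141648 + 14274)) = √(-900808/5 + 155922) = √(-121198/5) = I*√605990/5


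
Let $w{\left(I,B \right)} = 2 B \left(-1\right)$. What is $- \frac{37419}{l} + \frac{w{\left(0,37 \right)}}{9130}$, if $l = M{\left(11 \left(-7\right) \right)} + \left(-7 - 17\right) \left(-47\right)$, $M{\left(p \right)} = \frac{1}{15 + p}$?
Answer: $- \frac{2118657433}{63850655} \approx -33.181$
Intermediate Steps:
$w{\left(I,B \right)} = - 2 B$
$l = \frac{69935}{62}$ ($l = \frac{1}{15 + 11 \left(-7\right)} + \left(-7 - 17\right) \left(-47\right) = \frac{1}{15 - 77} - -1128 = \frac{1}{-62} + 1128 = - \frac{1}{62} + 1128 = \frac{69935}{62} \approx 1128.0$)
$- \frac{37419}{l} + \frac{w{\left(0,37 \right)}}{9130} = - \frac{37419}{\frac{69935}{62}} + \frac{\left(-2\right) 37}{9130} = \left(-37419\right) \frac{62}{69935} - \frac{37}{4565} = - \frac{2319978}{69935} - \frac{37}{4565} = - \frac{2118657433}{63850655}$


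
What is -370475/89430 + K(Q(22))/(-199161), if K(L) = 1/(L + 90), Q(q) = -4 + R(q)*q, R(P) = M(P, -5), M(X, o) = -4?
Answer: -2459470892/593698941 ≈ -4.1426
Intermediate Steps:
R(P) = -4
Q(q) = -4 - 4*q
K(L) = 1/(90 + L)
-370475/89430 + K(Q(22))/(-199161) = -370475/89430 + 1/((90 + (-4 - 4*22))*(-199161)) = -370475*1/89430 - 1/199161/(90 + (-4 - 88)) = -74095/17886 - 1/199161/(90 - 92) = -74095/17886 - 1/199161/(-2) = -74095/17886 - ½*(-1/199161) = -74095/17886 + 1/398322 = -2459470892/593698941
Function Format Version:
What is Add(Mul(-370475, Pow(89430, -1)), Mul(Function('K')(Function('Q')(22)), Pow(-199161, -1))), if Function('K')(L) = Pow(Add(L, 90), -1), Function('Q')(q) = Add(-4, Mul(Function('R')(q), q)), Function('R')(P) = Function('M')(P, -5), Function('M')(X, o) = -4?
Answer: Rational(-2459470892, 593698941) ≈ -4.1426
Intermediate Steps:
Function('R')(P) = -4
Function('Q')(q) = Add(-4, Mul(-4, q))
Function('K')(L) = Pow(Add(90, L), -1)
Add(Mul(-370475, Pow(89430, -1)), Mul(Function('K')(Function('Q')(22)), Pow(-199161, -1))) = Add(Mul(-370475, Pow(89430, -1)), Mul(Pow(Add(90, Add(-4, Mul(-4, 22))), -1), Pow(-199161, -1))) = Add(Mul(-370475, Rational(1, 89430)), Mul(Pow(Add(90, Add(-4, -88)), -1), Rational(-1, 199161))) = Add(Rational(-74095, 17886), Mul(Pow(Add(90, -92), -1), Rational(-1, 199161))) = Add(Rational(-74095, 17886), Mul(Pow(-2, -1), Rational(-1, 199161))) = Add(Rational(-74095, 17886), Mul(Rational(-1, 2), Rational(-1, 199161))) = Add(Rational(-74095, 17886), Rational(1, 398322)) = Rational(-2459470892, 593698941)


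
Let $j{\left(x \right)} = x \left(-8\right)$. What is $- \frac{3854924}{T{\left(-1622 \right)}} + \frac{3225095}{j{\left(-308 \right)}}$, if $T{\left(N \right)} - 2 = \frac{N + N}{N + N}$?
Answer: $- \frac{9488857451}{7392} \approx -1.2837 \cdot 10^{6}$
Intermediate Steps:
$j{\left(x \right)} = - 8 x$
$T{\left(N \right)} = 3$ ($T{\left(N \right)} = 2 + \frac{N + N}{N + N} = 2 + \frac{2 N}{2 N} = 2 + 2 N \frac{1}{2 N} = 2 + 1 = 3$)
$- \frac{3854924}{T{\left(-1622 \right)}} + \frac{3225095}{j{\left(-308 \right)}} = - \frac{3854924}{3} + \frac{3225095}{\left(-8\right) \left(-308\right)} = \left(-3854924\right) \frac{1}{3} + \frac{3225095}{2464} = - \frac{3854924}{3} + 3225095 \cdot \frac{1}{2464} = - \frac{3854924}{3} + \frac{3225095}{2464} = - \frac{9488857451}{7392}$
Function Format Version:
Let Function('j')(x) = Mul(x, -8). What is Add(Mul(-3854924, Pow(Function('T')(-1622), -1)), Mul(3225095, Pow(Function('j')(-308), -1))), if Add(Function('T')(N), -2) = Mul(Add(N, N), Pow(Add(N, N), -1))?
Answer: Rational(-9488857451, 7392) ≈ -1.2837e+6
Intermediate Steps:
Function('j')(x) = Mul(-8, x)
Function('T')(N) = 3 (Function('T')(N) = Add(2, Mul(Add(N, N), Pow(Add(N, N), -1))) = Add(2, Mul(Mul(2, N), Pow(Mul(2, N), -1))) = Add(2, Mul(Mul(2, N), Mul(Rational(1, 2), Pow(N, -1)))) = Add(2, 1) = 3)
Add(Mul(-3854924, Pow(Function('T')(-1622), -1)), Mul(3225095, Pow(Function('j')(-308), -1))) = Add(Mul(-3854924, Pow(3, -1)), Mul(3225095, Pow(Mul(-8, -308), -1))) = Add(Mul(-3854924, Rational(1, 3)), Mul(3225095, Pow(2464, -1))) = Add(Rational(-3854924, 3), Mul(3225095, Rational(1, 2464))) = Add(Rational(-3854924, 3), Rational(3225095, 2464)) = Rational(-9488857451, 7392)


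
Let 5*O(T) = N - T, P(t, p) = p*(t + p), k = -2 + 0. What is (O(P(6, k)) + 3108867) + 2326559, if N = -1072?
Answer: 27176066/5 ≈ 5.4352e+6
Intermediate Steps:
k = -2
P(t, p) = p*(p + t)
O(T) = -1072/5 - T/5 (O(T) = (-1072 - T)/5 = -1072/5 - T/5)
(O(P(6, k)) + 3108867) + 2326559 = ((-1072/5 - (-2)*(-2 + 6)/5) + 3108867) + 2326559 = ((-1072/5 - (-2)*4/5) + 3108867) + 2326559 = ((-1072/5 - ⅕*(-8)) + 3108867) + 2326559 = ((-1072/5 + 8/5) + 3108867) + 2326559 = (-1064/5 + 3108867) + 2326559 = 15543271/5 + 2326559 = 27176066/5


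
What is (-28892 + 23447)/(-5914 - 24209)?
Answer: 605/3347 ≈ 0.18076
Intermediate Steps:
(-28892 + 23447)/(-5914 - 24209) = -5445/(-30123) = -5445*(-1/30123) = 605/3347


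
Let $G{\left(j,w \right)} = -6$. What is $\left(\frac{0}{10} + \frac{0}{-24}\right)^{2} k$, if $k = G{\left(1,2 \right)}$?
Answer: $0$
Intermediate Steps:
$k = -6$
$\left(\frac{0}{10} + \frac{0}{-24}\right)^{2} k = \left(\frac{0}{10} + \frac{0}{-24}\right)^{2} \left(-6\right) = \left(0 \cdot \frac{1}{10} + 0 \left(- \frac{1}{24}\right)\right)^{2} \left(-6\right) = \left(0 + 0\right)^{2} \left(-6\right) = 0^{2} \left(-6\right) = 0 \left(-6\right) = 0$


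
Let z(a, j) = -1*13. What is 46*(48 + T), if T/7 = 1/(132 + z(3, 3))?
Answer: 37582/17 ≈ 2210.7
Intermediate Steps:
z(a, j) = -13
T = 1/17 (T = 7/(132 - 13) = 7/119 = 7*(1/119) = 1/17 ≈ 0.058824)
46*(48 + T) = 46*(48 + 1/17) = 46*(817/17) = 37582/17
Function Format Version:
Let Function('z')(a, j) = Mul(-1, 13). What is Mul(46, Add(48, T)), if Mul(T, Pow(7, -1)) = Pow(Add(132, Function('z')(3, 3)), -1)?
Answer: Rational(37582, 17) ≈ 2210.7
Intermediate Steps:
Function('z')(a, j) = -13
T = Rational(1, 17) (T = Mul(7, Pow(Add(132, -13), -1)) = Mul(7, Pow(119, -1)) = Mul(7, Rational(1, 119)) = Rational(1, 17) ≈ 0.058824)
Mul(46, Add(48, T)) = Mul(46, Add(48, Rational(1, 17))) = Mul(46, Rational(817, 17)) = Rational(37582, 17)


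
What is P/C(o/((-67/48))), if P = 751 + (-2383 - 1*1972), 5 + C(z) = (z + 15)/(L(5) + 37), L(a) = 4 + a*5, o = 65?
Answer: 312488/475 ≈ 657.87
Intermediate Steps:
L(a) = 4 + 5*a
C(z) = -105/22 + z/66 (C(z) = -5 + (z + 15)/((4 + 5*5) + 37) = -5 + (15 + z)/((4 + 25) + 37) = -5 + (15 + z)/(29 + 37) = -5 + (15 + z)/66 = -5 + (15 + z)*(1/66) = -5 + (5/22 + z/66) = -105/22 + z/66)
P = -3604 (P = 751 + (-2383 - 1972) = 751 - 4355 = -3604)
P/C(o/((-67/48))) = -3604/(-105/22 + (65/((-67/48)))/66) = -3604/(-105/22 + (65/((-67*1/48)))/66) = -3604/(-105/22 + (65/(-67/48))/66) = -3604/(-105/22 + (65*(-48/67))/66) = -3604/(-105/22 + (1/66)*(-3120/67)) = -3604/(-105/22 - 520/737) = -3604/(-8075/1474) = -3604*(-1474/8075) = 312488/475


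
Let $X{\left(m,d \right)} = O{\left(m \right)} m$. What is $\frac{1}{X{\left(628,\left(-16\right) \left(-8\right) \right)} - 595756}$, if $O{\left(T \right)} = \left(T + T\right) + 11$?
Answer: $\frac{1}{199920} \approx 5.002 \cdot 10^{-6}$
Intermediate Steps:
$O{\left(T \right)} = 11 + 2 T$ ($O{\left(T \right)} = 2 T + 11 = 11 + 2 T$)
$X{\left(m,d \right)} = m \left(11 + 2 m\right)$ ($X{\left(m,d \right)} = \left(11 + 2 m\right) m = m \left(11 + 2 m\right)$)
$\frac{1}{X{\left(628,\left(-16\right) \left(-8\right) \right)} - 595756} = \frac{1}{628 \left(11 + 2 \cdot 628\right) - 595756} = \frac{1}{628 \left(11 + 1256\right) - 595756} = \frac{1}{628 \cdot 1267 - 595756} = \frac{1}{795676 - 595756} = \frac{1}{199920}$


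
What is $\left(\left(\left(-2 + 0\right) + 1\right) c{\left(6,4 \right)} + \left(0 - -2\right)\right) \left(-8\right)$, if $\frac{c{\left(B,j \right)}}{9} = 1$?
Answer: $56$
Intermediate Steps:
$c{\left(B,j \right)} = 9$ ($c{\left(B,j \right)} = 9 \cdot 1 = 9$)
$\left(\left(\left(-2 + 0\right) + 1\right) c{\left(6,4 \right)} + \left(0 - -2\right)\right) \left(-8\right) = \left(\left(\left(-2 + 0\right) + 1\right) 9 + \left(0 - -2\right)\right) \left(-8\right) = \left(\left(-2 + 1\right) 9 + \left(0 + 2\right)\right) \left(-8\right) = \left(\left(-1\right) 9 + 2\right) \left(-8\right) = \left(-9 + 2\right) \left(-8\right) = \left(-7\right) \left(-8\right) = 56$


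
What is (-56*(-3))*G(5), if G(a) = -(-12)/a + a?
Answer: 6216/5 ≈ 1243.2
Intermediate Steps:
G(a) = a + 12/a (G(a) = 12/a + a = a + 12/a)
(-56*(-3))*G(5) = (-56*(-3))*(5 + 12/5) = (-7*(-24))*(5 + 12*(1/5)) = 168*(5 + 12/5) = 168*(37/5) = 6216/5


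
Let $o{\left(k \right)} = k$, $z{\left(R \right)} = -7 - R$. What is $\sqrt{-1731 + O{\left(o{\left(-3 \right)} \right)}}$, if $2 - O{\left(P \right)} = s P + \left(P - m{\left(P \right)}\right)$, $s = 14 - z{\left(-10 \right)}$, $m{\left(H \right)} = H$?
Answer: $4 i \sqrt{106} \approx 41.182 i$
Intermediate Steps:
$s = 11$ ($s = 14 - \left(-7 - -10\right) = 14 - \left(-7 + 10\right) = 14 - 3 = 11$)
$O{\left(P \right)} = 2 - 11 P$ ($O{\left(P \right)} = 2 - \left(11 P + \left(P - P\right)\right) = 2 - \left(11 P + 0\right) = 2 - 11 P$)
$\sqrt{-1731 + O{\left(o{\left(-3 \right)} \right)}} = \sqrt{-1731 + \left(2 - -33\right)} = \sqrt{-1731 + \left(2 + 33\right)} = \sqrt{-1731 + 35} = \sqrt{-1696} = 4 i \sqrt{106}$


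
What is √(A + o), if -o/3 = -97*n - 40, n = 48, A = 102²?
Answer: 2*√6123 ≈ 156.50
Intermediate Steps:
A = 10404
o = 14088 (o = -3*(-97*48 - 40) = -3*(-4656 - 40) = -3*(-4696) = 14088)
√(A + o) = √(10404 + 14088) = √24492 = 2*√6123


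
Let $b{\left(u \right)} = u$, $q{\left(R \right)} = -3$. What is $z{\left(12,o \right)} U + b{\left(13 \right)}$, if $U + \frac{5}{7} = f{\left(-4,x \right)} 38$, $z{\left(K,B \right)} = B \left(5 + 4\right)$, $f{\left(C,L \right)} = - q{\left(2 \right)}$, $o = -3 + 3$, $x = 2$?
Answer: $13$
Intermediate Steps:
$o = 0$
$f{\left(C,L \right)} = 3$ ($f{\left(C,L \right)} = \left(-1\right) \left(-3\right) = 3$)
$z{\left(K,B \right)} = 9 B$ ($z{\left(K,B \right)} = B 9 = 9 B$)
$U = \frac{793}{7}$ ($U = - \frac{5}{7} + 3 \cdot 38 = - \frac{5}{7} + 114 = \frac{793}{7} \approx 113.29$)
$z{\left(12,o \right)} U + b{\left(13 \right)} = 9 \cdot 0 \cdot \frac{793}{7} + 13 = 0 \cdot \frac{793}{7} + 13 = 0 + 13 = 13$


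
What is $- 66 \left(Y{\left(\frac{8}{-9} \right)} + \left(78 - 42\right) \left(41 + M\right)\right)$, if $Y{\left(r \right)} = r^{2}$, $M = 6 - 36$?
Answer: $- \frac{707080}{27} \approx -26188.0$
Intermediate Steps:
$M = -30$ ($M = 6 - 36 = -30$)
$- 66 \left(Y{\left(\frac{8}{-9} \right)} + \left(78 - 42\right) \left(41 + M\right)\right) = - 66 \left(\left(\frac{8}{-9}\right)^{2} + \left(78 - 42\right) \left(41 - 30\right)\right) = - 66 \left(\left(8 \left(- \frac{1}{9}\right)\right)^{2} + 36 \cdot 11\right) = - 66 \left(\left(- \frac{8}{9}\right)^{2} + 396\right) = - 66 \left(\frac{64}{81} + 396\right) = \left(-66\right) \frac{32140}{81} = - \frac{707080}{27}$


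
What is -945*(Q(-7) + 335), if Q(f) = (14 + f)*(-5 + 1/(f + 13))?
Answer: -569205/2 ≈ -2.8460e+5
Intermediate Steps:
Q(f) = (-5 + 1/(13 + f))*(14 + f) (Q(f) = (14 + f)*(-5 + 1/(13 + f)) = (-5 + 1/(13 + f))*(14 + f))
-945*(Q(-7) + 335) = -945*((-896 - 134*(-7) - 5*(-7)**2)/(13 - 7) + 335) = -945*((-896 + 938 - 5*49)/6 + 335) = -945*((-896 + 938 - 245)/6 + 335) = -945*((1/6)*(-203) + 335) = -945*(-203/6 + 335) = -945*1807/6 = -569205/2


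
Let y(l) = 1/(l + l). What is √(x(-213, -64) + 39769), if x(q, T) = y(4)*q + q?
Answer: √632470/4 ≈ 198.82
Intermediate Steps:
y(l) = 1/(2*l)
x(q, T) = 9*q/8 (x(q, T) = ((½)/4)*q + q = ((½)*(¼))*q + q = q/8 + q = 9*q/8)
√(x(-213, -64) + 39769) = √((9/8)*(-213) + 39769) = √(-1917/8 + 39769) = √(316235/8) = √632470/4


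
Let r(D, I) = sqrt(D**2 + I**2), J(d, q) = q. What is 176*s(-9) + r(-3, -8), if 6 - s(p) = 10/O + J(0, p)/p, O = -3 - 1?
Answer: 1320 + sqrt(73) ≈ 1328.5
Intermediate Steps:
O = -4
s(p) = 15/2 (s(p) = 6 - (10/(-4) + p/p) = 6 - (10*(-1/4) + 1) = 6 - (-5/2 + 1) = 6 - 1*(-3/2) = 6 + 3/2 = 15/2)
176*s(-9) + r(-3, -8) = 176*(15/2) + sqrt((-3)**2 + (-8)**2) = 1320 + sqrt(9 + 64) = 1320 + sqrt(73)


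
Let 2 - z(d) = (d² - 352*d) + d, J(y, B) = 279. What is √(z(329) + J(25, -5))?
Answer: √7519 ≈ 86.712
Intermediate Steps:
z(d) = 2 - d² + 351*d (z(d) = 2 - ((d² - 352*d) + d) = 2 - (d² - 351*d) = 2 + (-d² + 351*d) = 2 - d² + 351*d)
√(z(329) + J(25, -5)) = √((2 - 1*329² + 351*329) + 279) = √((2 - 1*108241 + 115479) + 279) = √((2 - 108241 + 115479) + 279) = √(7240 + 279) = √7519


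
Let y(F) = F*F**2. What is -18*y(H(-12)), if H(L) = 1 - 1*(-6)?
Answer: -6174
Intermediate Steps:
H(L) = 7 (H(L) = 1 + 6 = 7)
y(F) = F**3
-18*y(H(-12)) = -18*7**3 = -18*343 = -6174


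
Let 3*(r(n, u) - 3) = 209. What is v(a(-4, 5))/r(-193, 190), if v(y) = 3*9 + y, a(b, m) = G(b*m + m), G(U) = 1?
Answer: 42/109 ≈ 0.38532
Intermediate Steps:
a(b, m) = 1
r(n, u) = 218/3 (r(n, u) = 3 + (⅓)*209 = 3 + 209/3 = 218/3)
v(y) = 27 + y
v(a(-4, 5))/r(-193, 190) = (27 + 1)/(218/3) = 28*(3/218) = 42/109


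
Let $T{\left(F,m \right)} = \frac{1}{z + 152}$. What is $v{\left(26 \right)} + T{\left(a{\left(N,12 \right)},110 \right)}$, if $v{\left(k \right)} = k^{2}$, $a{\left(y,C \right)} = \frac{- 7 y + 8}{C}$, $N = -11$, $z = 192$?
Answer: $\frac{232545}{344} \approx 676.0$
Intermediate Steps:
$a{\left(y,C \right)} = \frac{8 - 7 y}{C}$
$T{\left(F,m \right)} = \frac{1}{344}$ ($T{\left(F,m \right)} = \frac{1}{192 + 152} = \frac{1}{344}$)
$v{\left(26 \right)} + T{\left(a{\left(N,12 \right)},110 \right)} = 26^{2} + \frac{1}{344} = 676 + \frac{1}{344} = \frac{232545}{344}$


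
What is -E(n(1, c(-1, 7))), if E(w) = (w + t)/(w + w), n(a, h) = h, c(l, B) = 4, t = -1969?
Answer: 1965/8 ≈ 245.63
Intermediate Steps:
E(w) = (-1969 + w)/(2*w) (E(w) = (w - 1969)/(w + w) = (-1969 + w)/((2*w)) = (-1969 + w)*(1/(2*w)) = (-1969 + w)/(2*w))
-E(n(1, c(-1, 7))) = -(-1969 + 4)/(2*4) = -(-1965)/(2*4) = -1*(-1965/8) = 1965/8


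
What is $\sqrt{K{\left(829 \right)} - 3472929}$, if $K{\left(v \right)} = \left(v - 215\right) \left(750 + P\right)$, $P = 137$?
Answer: $i \sqrt{2928311} \approx 1711.2 i$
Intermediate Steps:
$K{\left(v \right)} = -190705 + 887 v$ ($K{\left(v \right)} = \left(v - 215\right) \left(750 + 137\right) = \left(-215 + v\right) 887 = -190705 + 887 v$)
$\sqrt{K{\left(829 \right)} - 3472929} = \sqrt{\left(-190705 + 887 \cdot 829\right) - 3472929} = \sqrt{\left(-190705 + 735323\right) - 3472929} = \sqrt{544618 - 3472929} = \sqrt{-2928311} = i \sqrt{2928311}$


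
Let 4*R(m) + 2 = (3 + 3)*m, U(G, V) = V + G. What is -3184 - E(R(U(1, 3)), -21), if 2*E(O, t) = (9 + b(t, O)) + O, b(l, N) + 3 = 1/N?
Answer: -140353/44 ≈ -3189.8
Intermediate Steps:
U(G, V) = G + V
R(m) = -½ + 3*m/2 (R(m) = -½ + ((3 + 3)*m)/4 = -½ + (6*m)/4 = -½ + 3*m/2)
b(l, N) = -3 + 1/N
E(O, t) = 3 + O/2 + 1/(2*O) (E(O, t) = ((9 + (-3 + 1/O)) + O)/2 = ((6 + 1/O) + O)/2 = (6 + O + 1/O)/2 = 3 + O/2 + 1/(2*O))
-3184 - E(R(U(1, 3)), -21) = -3184 - (3 + (-½ + 3*(1 + 3)/2)/2 + 1/(2*(-½ + 3*(1 + 3)/2))) = -3184 - (3 + (-½ + (3/2)*4)/2 + 1/(2*(-½ + (3/2)*4))) = -3184 - (3 + (-½ + 6)/2 + 1/(2*(-½ + 6))) = -3184 - (3 + (½)*(11/2) + 1/(2*(11/2))) = -3184 - (3 + 11/4 + (½)*(2/11)) = -3184 - (3 + 11/4 + 1/11) = -3184 - 1*257/44 = -3184 - 257/44 = -140353/44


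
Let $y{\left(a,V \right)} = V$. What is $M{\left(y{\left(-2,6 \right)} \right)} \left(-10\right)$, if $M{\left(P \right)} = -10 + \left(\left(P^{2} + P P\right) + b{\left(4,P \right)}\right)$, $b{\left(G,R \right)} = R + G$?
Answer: $-720$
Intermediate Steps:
$b{\left(G,R \right)} = G + R$
$M{\left(P \right)} = -6 + P + 2 P^{2}$ ($M{\left(P \right)} = -10 + \left(\left(P^{2} + P P\right) + \left(4 + P\right)\right) = -10 + \left(\left(P^{2} + P^{2}\right) + \left(4 + P\right)\right) = -10 + \left(2 P^{2} + \left(4 + P\right)\right) = -10 + \left(4 + P + 2 P^{2}\right) = -6 + P + 2 P^{2}$)
$M{\left(y{\left(-2,6 \right)} \right)} \left(-10\right) = \left(-6 + 6 + 2 \cdot 6^{2}\right) \left(-10\right) = \left(-6 + 6 + 2 \cdot 36\right) \left(-10\right) = \left(-6 + 6 + 72\right) \left(-10\right) = 72 \left(-10\right) = -720$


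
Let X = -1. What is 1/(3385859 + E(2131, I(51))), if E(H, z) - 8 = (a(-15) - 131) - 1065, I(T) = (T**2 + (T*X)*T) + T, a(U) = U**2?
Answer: 1/3384896 ≈ 2.9543e-7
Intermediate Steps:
I(T) = T (I(T) = (T**2 + (T*(-1))*T) + T = (T**2 + (-T)*T) + T = (T**2 - T**2) + T = 0 + T = T)
E(H, z) = -963 (E(H, z) = 8 + (((-15)**2 - 131) - 1065) = 8 + ((225 - 131) - 1065) = 8 + (94 - 1065) = 8 - 971 = -963)
1/(3385859 + E(2131, I(51))) = 1/(3385859 - 963) = 1/3384896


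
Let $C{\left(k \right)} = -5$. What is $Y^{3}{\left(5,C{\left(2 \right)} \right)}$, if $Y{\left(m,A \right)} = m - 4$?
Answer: $1$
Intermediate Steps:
$Y{\left(m,A \right)} = -4 + m$
$Y^{3}{\left(5,C{\left(2 \right)} \right)} = \left(-4 + 5\right)^{3} = 1^{3} = 1$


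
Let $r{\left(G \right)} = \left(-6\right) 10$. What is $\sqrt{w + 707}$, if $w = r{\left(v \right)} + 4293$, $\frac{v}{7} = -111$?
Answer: $2 \sqrt{1235} \approx 70.285$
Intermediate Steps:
$v = -777$ ($v = 7 \left(-111\right) = -777$)
$r{\left(G \right)} = -60$
$w = 4233$ ($w = -60 + 4293 = 4233$)
$\sqrt{w + 707} = \sqrt{4233 + 707} = \sqrt{4940} = 2 \sqrt{1235}$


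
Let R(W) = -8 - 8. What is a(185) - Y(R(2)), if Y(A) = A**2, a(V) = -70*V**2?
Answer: -2396006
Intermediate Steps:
R(W) = -16
a(185) - Y(R(2)) = -70*185**2 - 1*(-16)**2 = -70*34225 - 1*256 = -2395750 - 256 = -2396006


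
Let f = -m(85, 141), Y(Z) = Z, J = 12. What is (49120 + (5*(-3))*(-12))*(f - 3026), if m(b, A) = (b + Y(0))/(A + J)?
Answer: -1342882700/9 ≈ -1.4921e+8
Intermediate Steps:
m(b, A) = b/(12 + A) (m(b, A) = (b + 0)/(A + 12) = b/(12 + A))
f = -5/9 (f = -85/(12 + 141) = -85/153 = -1*5/9 = -5/9 ≈ -0.55556)
(49120 + (5*(-3))*(-12))*(f - 3026) = (49120 + (5*(-3))*(-12))*(-5/9 - 3026) = (49120 - 15*(-12))*(-27239/9) = (49120 + 180)*(-27239/9) = 49300*(-27239/9) = -1342882700/9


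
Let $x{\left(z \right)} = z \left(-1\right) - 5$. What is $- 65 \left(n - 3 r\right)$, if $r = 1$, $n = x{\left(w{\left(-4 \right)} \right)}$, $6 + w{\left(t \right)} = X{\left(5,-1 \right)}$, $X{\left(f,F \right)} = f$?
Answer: $455$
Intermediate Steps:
$w{\left(t \right)} = -1$ ($w{\left(t \right)} = -6 + 5 = -1$)
$x{\left(z \right)} = -5 - z$ ($x{\left(z \right)} = - z - 5 = -5 - z$)
$n = -4$ ($n = -5 - -1 = -5 + 1 = -4$)
$- 65 \left(n - 3 r\right) = - 65 \left(-4 - 3\right) = \left(-65\right) \left(-7\right) = 455$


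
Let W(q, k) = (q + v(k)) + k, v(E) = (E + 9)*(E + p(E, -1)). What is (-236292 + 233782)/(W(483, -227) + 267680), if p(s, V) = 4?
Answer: -251/31655 ≈ -0.0079292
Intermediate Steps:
v(E) = (4 + E)*(9 + E) (v(E) = (E + 9)*(E + 4) = (9 + E)*(4 + E) = (4 + E)*(9 + E))
W(q, k) = 36 + q + k**2 + 14*k (W(q, k) = (q + (36 + k**2 + 13*k)) + k = (36 + q + k**2 + 13*k) + k = 36 + q + k**2 + 14*k)
(-236292 + 233782)/(W(483, -227) + 267680) = (-236292 + 233782)/((36 + 483 + (-227)**2 + 14*(-227)) + 267680) = -2510/((36 + 483 + 51529 - 3178) + 267680) = -2510/(48870 + 267680) = -2510/316550 = -2510*1/316550 = -251/31655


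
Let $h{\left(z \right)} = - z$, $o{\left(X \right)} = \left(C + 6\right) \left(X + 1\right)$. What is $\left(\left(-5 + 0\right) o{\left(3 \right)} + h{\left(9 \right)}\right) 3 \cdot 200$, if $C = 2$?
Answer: $-101400$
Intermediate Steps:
$o{\left(X \right)} = 8 + 8 X$ ($o{\left(X \right)} = \left(2 + 6\right) \left(X + 1\right) = 8 \left(1 + X\right) = 8 + 8 X$)
$\left(\left(-5 + 0\right) o{\left(3 \right)} + h{\left(9 \right)}\right) 3 \cdot 200 = \left(\left(-5 + 0\right) \left(8 + 8 \cdot 3\right) - 9\right) 3 \cdot 200 = \left(- 5 \left(8 + 24\right) - 9\right) 600 = \left(\left(-5\right) 32 - 9\right) 600 = \left(-160 - 9\right) 600 = \left(-169\right) 600 = -101400$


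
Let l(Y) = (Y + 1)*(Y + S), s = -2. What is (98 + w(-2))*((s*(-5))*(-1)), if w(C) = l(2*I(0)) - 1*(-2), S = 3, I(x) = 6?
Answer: -2950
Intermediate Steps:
l(Y) = (1 + Y)*(3 + Y) (l(Y) = (Y + 1)*(Y + 3) = (1 + Y)*(3 + Y))
w(C) = 197 (w(C) = (3 + (2*6)² + 4*(2*6)) - 1*(-2) = (3 + 12² + 4*12) + 2 = (3 + 144 + 48) + 2 = 195 + 2 = 197)
(98 + w(-2))*((s*(-5))*(-1)) = (98 + 197)*(-2*(-5)*(-1)) = 295*(10*(-1)) = 295*(-10) = -2950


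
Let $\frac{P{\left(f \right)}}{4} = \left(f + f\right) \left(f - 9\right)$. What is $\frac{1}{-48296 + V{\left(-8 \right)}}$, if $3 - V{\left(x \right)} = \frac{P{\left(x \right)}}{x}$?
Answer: $- \frac{1}{48157} \approx -2.0765 \cdot 10^{-5}$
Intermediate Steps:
$P{\left(f \right)} = 8 f \left(-9 + f\right)$ ($P{\left(f \right)} = 4 \left(f + f\right) \left(f - 9\right) = 4 \cdot 2 f \left(-9 + f\right) = 8 f \left(-9 + f\right)$)
$V{\left(x \right)} = 75 - 8 x$ ($V{\left(x \right)} = 3 - \frac{8 x \left(-9 + x\right)}{x} = 3 - \left(-72 + 8 x\right) = 75 - 8 x$)
$\frac{1}{-48296 + V{\left(-8 \right)}} = \frac{1}{-48296 + \left(75 - -64\right)} = \frac{1}{-48296 + \left(75 + 64\right)} = \frac{1}{-48296 + 139} = \frac{1}{-48157} = - \frac{1}{48157}$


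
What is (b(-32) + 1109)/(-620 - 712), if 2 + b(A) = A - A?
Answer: -123/148 ≈ -0.83108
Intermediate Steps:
b(A) = -2 (b(A) = -2 + (A - A) = -2 + 0 = -2)
(b(-32) + 1109)/(-620 - 712) = (-2 + 1109)/(-620 - 712) = 1107/(-1332) = 1107*(-1/1332) = -123/148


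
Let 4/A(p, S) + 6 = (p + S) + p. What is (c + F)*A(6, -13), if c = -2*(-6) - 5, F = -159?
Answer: 608/7 ≈ 86.857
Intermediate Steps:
A(p, S) = 4/(-6 + S + 2*p) (A(p, S) = 4/(-6 + ((p + S) + p)) = 4/(-6 + ((S + p) + p)) = 4/(-6 + (S + 2*p)) = 4/(-6 + S + 2*p))
c = 7 (c = 12 - 5 = 7)
(c + F)*A(6, -13) = (7 - 159)*(4/(-6 - 13 + 2*6)) = -608/(-6 - 13 + 12) = -608/(-7) = -608*(-1)/7 = -152*(-4/7) = 608/7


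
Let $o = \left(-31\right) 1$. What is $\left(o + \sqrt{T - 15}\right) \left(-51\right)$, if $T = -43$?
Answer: $1581 - 51 i \sqrt{58} \approx 1581.0 - 388.4 i$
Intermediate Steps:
$o = -31$
$\left(o + \sqrt{T - 15}\right) \left(-51\right) = \left(-31 + \sqrt{-43 - 15}\right) \left(-51\right) = \left(-31 + \sqrt{-58}\right) \left(-51\right) = \left(-31 + i \sqrt{58}\right) \left(-51\right) = 1581 - 51 i \sqrt{58}$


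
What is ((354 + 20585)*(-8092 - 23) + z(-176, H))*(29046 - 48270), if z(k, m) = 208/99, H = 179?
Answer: 35931959263752/11 ≈ 3.2665e+12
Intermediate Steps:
z(k, m) = 208/99 (z(k, m) = 208*(1/99) = 208/99)
((354 + 20585)*(-8092 - 23) + z(-176, H))*(29046 - 48270) = ((354 + 20585)*(-8092 - 23) + 208/99)*(29046 - 48270) = (20939*(-8115) + 208/99)*(-19224) = (-169919985 + 208/99)*(-19224) = -16822078307/99*(-19224) = 35931959263752/11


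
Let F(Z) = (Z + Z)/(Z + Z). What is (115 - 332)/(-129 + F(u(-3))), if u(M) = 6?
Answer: 217/128 ≈ 1.6953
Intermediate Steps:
F(Z) = 1 (F(Z) = (2*Z)/((2*Z)) = (2*Z)*(1/(2*Z)) = 1)
(115 - 332)/(-129 + F(u(-3))) = (115 - 332)/(-129 + 1) = -217/(-128) = -217*(-1/128) = 217/128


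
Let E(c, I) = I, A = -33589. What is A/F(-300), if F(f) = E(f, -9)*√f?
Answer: -33589*I*√3/270 ≈ -215.47*I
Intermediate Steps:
F(f) = -9*√f
A/F(-300) = -33589*I*√3/270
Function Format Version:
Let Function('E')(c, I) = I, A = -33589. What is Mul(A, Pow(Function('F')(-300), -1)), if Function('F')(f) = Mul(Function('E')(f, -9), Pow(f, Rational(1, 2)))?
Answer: Mul(Rational(-33589, 270), I, Pow(3, Rational(1, 2))) ≈ Mul(-215.47, I)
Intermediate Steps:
Function('F')(f) = Mul(-9, Pow(f, Rational(1, 2)))
Mul(A, Pow(Function('F')(-300), -1)) = Mul(-33589, Pow(Mul(-9, Pow(-300, Rational(1, 2))), -1)) = Mul(-33589, Pow(Mul(-9, Mul(10, I, Pow(3, Rational(1, 2)))), -1)) = Mul(-33589, Pow(Mul(-90, I, Pow(3, Rational(1, 2))), -1)) = Mul(-33589, Mul(Rational(1, 270), I, Pow(3, Rational(1, 2)))) = Mul(Rational(-33589, 270), I, Pow(3, Rational(1, 2)))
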